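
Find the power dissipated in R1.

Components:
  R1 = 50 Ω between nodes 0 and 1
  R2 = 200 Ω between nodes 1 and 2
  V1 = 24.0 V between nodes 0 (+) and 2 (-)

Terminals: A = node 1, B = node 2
Nodal analysis, taking node 2 as the 0 V reference.
Source V1 fixes V_0 = 24 V.
KCL at each unknown node (sum of currents leaving = 0; resistances in Ω):
  Node 1: (V_1 - 24)/50 + (V_1 - 0)/200 = 0
Collecting terms: 0.025 × V_1 = 0.48  =>  V_1 = 19.2 V
I_R1 = (V_0 - V_1)/R1 = (24 - 19.2)/50 = 0.096 A
P_R1 = I_R1² × R1 = (0.096)² × 50 = 0.4608 W

Final answer: 0.4608 W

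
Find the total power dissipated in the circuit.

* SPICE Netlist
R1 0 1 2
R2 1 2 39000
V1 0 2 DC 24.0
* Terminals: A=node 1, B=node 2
Nodal analysis, taking node 2 as the 0 V reference.
Source V1 fixes V_0 = 24 V.
KCL at each unknown node (sum of currents leaving = 0; resistances in Ω):
  Node 1: (V_1 - 24)/2 + (V_1 - 0)/39000 = 0
Collecting terms: 0.5 × V_1 = 12  =>  V_1 = 24 V
Power in each resistor, P = (ΔV)²/R:
  P_R1 = (24 - 24)²/2 = 0.0000007573 W
  P_R2 = (24 - 0)²/39000 = 0.01477 W
P_total = P_R1 + P_R2 = 0.01477 W

Final answer: 0.01477 W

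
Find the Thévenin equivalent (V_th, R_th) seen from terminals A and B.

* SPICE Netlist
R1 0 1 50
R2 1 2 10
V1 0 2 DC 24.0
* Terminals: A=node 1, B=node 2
Step 1 — V_th is the open-circuit voltage V_A - V_B (nothing connected across the terminals).
Nodal analysis, taking node 2 as the 0 V reference.
Source V1 fixes V_0 = 24 V.
KCL at each unknown node (sum of currents leaving = 0; resistances in Ω):
  Node 1: (V_1 - 24)/50 + (V_1 - 0)/10 = 0
Collecting terms: 0.12 × V_1 = 0.48  =>  V_1 = 4 V
V_th = V_1 - V_2 = 4 - 0 = 4 V
Step 2 — R_th: zero the source — replace V1 by a short circuit (node 2 merges into node 0) — and find the resistance seen between A (node 1) and B (node 0).
Reduce the network between node 1 (A) and node 0 (B) by series/parallel combination:
  Rp1 = R1 ‖ R2 (parallel, both between nodes 0 and 1) = 1/(1/50 + 1/10) = 8.333 Ω
R_th = 8.333 Ω

Final answer: V_th = 4 V, R_th = 8.333 Ω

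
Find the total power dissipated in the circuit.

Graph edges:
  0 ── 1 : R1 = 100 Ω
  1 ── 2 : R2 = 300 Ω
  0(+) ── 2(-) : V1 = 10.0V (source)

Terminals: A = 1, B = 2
Nodal analysis, taking node 2 as the 0 V reference.
Source V1 fixes V_0 = 10 V.
KCL at each unknown node (sum of currents leaving = 0; resistances in Ω):
  Node 1: (V_1 - 10)/100 + (V_1 - 0)/300 = 0
Collecting terms: 0.01333 × V_1 = 0.1  =>  V_1 = 7.5 V
Power in each resistor, P = (ΔV)²/R:
  P_R1 = (10 - 7.5)²/100 = 0.0625 W
  P_R2 = (7.5 - 0)²/300 = 0.1875 W
P_total = P_R1 + P_R2 = 0.25 W

Final answer: 0.25 W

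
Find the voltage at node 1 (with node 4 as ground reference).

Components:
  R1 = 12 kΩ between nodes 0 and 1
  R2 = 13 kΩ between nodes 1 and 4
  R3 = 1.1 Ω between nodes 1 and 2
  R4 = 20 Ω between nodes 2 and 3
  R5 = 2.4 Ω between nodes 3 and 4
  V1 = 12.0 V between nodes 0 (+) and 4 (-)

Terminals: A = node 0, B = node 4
Nodal analysis, taking node 4 as the 0 V reference.
Source V1 fixes V_0 = 12 V.
KCL at each unknown node (sum of currents leaving = 0; resistances in Ω):
  Node 1: (V_1 - 12)/12000 + (V_1 - 0)/13000 + (V_1 - V_2)/1.1 = 0
  Node 2: (V_2 - V_1)/1.1 + (V_2 - V_3)/20 = 0
  Node 3: (V_3 - V_2)/20 + (V_3 - 0)/2.4 = 0
Collecting terms (coefficients in siemens):
  0.9093·V_1 - 0.9091·V_2 = 0.001
  0.9591·V_2 - 0.9091·V_1 - 0.05·V_3 = 0
  0.4667·V_3 - 0.05·V_2 = 0
Solving these 3 simultaneous equations (Gaussian elimination) gives:
  V_1 = 0.02341 V, V_2 = 0.02232 V, V_3 = 0.002391 V
The requested potential is V_1 = 0.02341 V.

Final answer: V_1 = 0.02341 V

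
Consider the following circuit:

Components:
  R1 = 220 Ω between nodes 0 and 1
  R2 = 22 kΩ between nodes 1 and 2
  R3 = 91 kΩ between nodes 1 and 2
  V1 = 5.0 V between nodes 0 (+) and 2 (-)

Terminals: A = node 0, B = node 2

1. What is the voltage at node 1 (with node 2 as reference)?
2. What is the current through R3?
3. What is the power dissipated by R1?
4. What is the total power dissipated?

Nodal analysis, taking node 2 as the 0 V reference.
Source V1 fixes V_0 = 5 V.
KCL at each unknown node (sum of currents leaving = 0; resistances in Ω):
  Node 1: (V_1 - 5)/220 + (V_1 - 0)/22000 + (V_1 - 0)/91000 = 0
Collecting terms: 0.004602 × V_1 = 0.02273  =>  V_1 = 4.939 V
Part 1:
  Read off the nodal solution: V_1 = 4.939 V
Part 2:
  I_R3 = (V_1 - V_2)/R3 = (4.939 - 0)/91000 = 0.00005427 A
  Magnitude: I_R3 = 0.00005427 A
Part 3:
  I_R1 = (V_0 - V_1)/R1 = (5 - 4.939)/220 = 0.0002788 A
  P_R1 = I_R1² × R1 = (0.0002788)² × 220 = 0.0000171 W
Part 4:
  Power in each resistor, P = (ΔV)²/R:
    P_R1 = (5 - 4.939)²/220 = 0.0000171 W
    P_R2 = (4.939 - 0)²/22000 = 0.001109 W
    P_R3 = (4.939 - 0)²/91000 = 0.000268 W
  P_total = P_R1 + P_R2 + P_R3 = 0.001394 W

Final answers:
1. V_1 = 4.939 V
2. I_R3 = 5.427e-05 A
3. P_R1 = 1.71e-05 W
4. P_total = 0.001394 W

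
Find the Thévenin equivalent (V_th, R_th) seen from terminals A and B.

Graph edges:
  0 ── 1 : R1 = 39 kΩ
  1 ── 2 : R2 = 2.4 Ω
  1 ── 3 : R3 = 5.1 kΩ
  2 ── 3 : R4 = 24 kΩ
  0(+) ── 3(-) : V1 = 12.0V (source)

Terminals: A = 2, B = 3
Step 1 — V_th is the open-circuit voltage V_A - V_B (nothing connected across the terminals).
Nodal analysis, taking node 3 as the 0 V reference.
Source V1 fixes V_0 = 12 V.
KCL at each unknown node (sum of currents leaving = 0; resistances in Ω):
  Node 1: (V_1 - 12)/39000 + (V_1 - V_2)/2.4 + (V_1 - 0)/5100 = 0
  Node 2: (V_2 - V_1)/2.4 + (V_2 - 0)/24000 = 0
Collecting terms (coefficients in siemens):
  0.4169·V_1 - 0.4167·V_2 = 0.0003077
  0.4167·V_2 - 0.4167·V_1 = 0
Determinant D = (0.4169)(0.4167) - (-0.4167)(-0.4167) = 0.0001098
V_1 = [(0.0003077)(0.4167) - (-0.4167)(0)]/D = 1.168 V
V_2 = [(0.4169)(0) - (0.0003077)(-0.4167)]/D = 1.168 V
V_th = V_2 - V_3 = 1.168 - 0 = 1.168 V
Step 2 — R_th: zero the source — replace V1 by a short circuit (node 3 merges into node 0) — and find the resistance seen between A (node 2) and B (node 0).
Reduce the network between node 2 (A) and node 0 (B) by series/parallel combination:
  Rp1 = R1 ‖ R3 (parallel, both between nodes 0 and 1) = 1/(1/39000 + 1/5100) = 4510 Ω
  Rs1 = R2 + Rp1 (series, joined only at node 1) = 2.4 + 4510 = 4513 Ω
  Rp2 = R4 ‖ Rs1 (parallel, both between nodes 0 and 2) = 1/(1/24000 + 1/4513) = 3798 Ω
R_th = 3.798 kΩ

Final answer: V_th = 1.168 V, R_th = 3.798 kΩ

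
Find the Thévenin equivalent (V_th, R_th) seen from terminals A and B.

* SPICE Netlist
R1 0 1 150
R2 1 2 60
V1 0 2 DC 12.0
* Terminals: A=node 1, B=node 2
Step 1 — V_th is the open-circuit voltage V_A - V_B (nothing connected across the terminals).
Nodal analysis, taking node 2 as the 0 V reference.
Source V1 fixes V_0 = 12 V.
KCL at each unknown node (sum of currents leaving = 0; resistances in Ω):
  Node 1: (V_1 - 12)/150 + (V_1 - 0)/60 = 0
Collecting terms: 0.02333 × V_1 = 0.08  =>  V_1 = 3.429 V
V_th = V_1 - V_2 = 3.429 - 0 = 3.429 V
Step 2 — R_th: zero the source — replace V1 by a short circuit (node 2 merges into node 0) — and find the resistance seen between A (node 1) and B (node 0).
Reduce the network between node 1 (A) and node 0 (B) by series/parallel combination:
  Rp1 = R1 ‖ R2 (parallel, both between nodes 0 and 1) = 1/(1/150 + 1/60) = 42.86 Ω
R_th = 42.86 Ω

Final answer: V_th = 3.429 V, R_th = 42.86 Ω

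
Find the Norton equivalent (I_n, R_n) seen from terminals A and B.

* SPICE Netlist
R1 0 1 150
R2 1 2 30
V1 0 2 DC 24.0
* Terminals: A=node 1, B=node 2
Find the Thévenin equivalent first; then I_n = V_th/R_th and R_n = R_th.
Step 1 — V_th is the open-circuit voltage V_A - V_B (nothing connected across the terminals).
Nodal analysis, taking node 2 as the 0 V reference.
Source V1 fixes V_0 = 24 V.
KCL at each unknown node (sum of currents leaving = 0; resistances in Ω):
  Node 1: (V_1 - 24)/150 + (V_1 - 0)/30 = 0
Collecting terms: 0.04 × V_1 = 0.16  =>  V_1 = 4 V
V_th = V_1 - V_2 = 4 - 0 = 4 V
Step 2 — R_th: zero the source — replace V1 by a short circuit (node 2 merges into node 0) — and find the resistance seen between A (node 1) and B (node 0).
Reduce the network between node 1 (A) and node 0 (B) by series/parallel combination:
  Rp1 = R1 ‖ R2 (parallel, both between nodes 0 and 1) = 1/(1/150 + 1/30) = 25 Ω
R_th = 25 Ω
I_n = V_th/R_th = 4/25 = 0.16 A, and R_n = R_th = 25 Ω

Final answer: I_n = 0.16 A, R_n = 25 Ω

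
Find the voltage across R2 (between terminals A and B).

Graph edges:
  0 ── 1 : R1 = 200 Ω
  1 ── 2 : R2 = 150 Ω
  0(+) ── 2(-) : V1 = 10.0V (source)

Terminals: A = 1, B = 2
R1 and R2 are in series across V1 (node 0 → node 1 → node 2), and the output A–B is taken across R2, so this is a voltage divider.
Series current: I = V1/(R1 + R2) = 10/(200 + 150) = 10/350 = 0.02857 A
V_R2 = I × R2 = V1 × R2/(R1 + R2) = 10 × 150/350 = 4.286 V

Final answer: 4.286 V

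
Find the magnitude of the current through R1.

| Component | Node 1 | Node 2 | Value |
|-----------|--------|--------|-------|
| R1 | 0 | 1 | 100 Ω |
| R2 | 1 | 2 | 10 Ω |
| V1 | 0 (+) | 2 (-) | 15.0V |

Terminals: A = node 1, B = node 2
Nodal analysis, taking node 2 as the 0 V reference.
Source V1 fixes V_0 = 15 V.
KCL at each unknown node (sum of currents leaving = 0; resistances in Ω):
  Node 1: (V_1 - 15)/100 + (V_1 - 0)/10 = 0
Collecting terms: 0.11 × V_1 = 0.15  =>  V_1 = 1.364 V
I_R1 = (V_0 - V_1)/R1 = (15 - 1.364)/100 = 0.1364 A
|I_R1| = 0.1364 A

Final answer: |I_R1| = 0.1364 A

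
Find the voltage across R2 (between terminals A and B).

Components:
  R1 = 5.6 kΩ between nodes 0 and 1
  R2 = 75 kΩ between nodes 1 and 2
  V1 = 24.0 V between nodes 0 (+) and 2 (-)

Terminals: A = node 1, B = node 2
R1 and R2 are in series across V1 (node 0 → node 1 → node 2), and the output A–B is taken across R2, so this is a voltage divider.
Series current: I = V1/(R1 + R2) = 24/(5600 + 75000) = 24/80600 = 0.0002978 A
V_R2 = I × R2 = V1 × R2/(R1 + R2) = 24 × 75000/80600 = 22.33 V

Final answer: 22.33 V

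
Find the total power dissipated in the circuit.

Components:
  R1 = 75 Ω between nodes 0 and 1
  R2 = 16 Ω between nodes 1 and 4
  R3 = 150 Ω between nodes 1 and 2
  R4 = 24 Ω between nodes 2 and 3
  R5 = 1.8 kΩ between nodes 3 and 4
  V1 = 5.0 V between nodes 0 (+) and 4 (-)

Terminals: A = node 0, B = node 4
Nodal analysis, taking node 4 as the 0 V reference.
Source V1 fixes V_0 = 5 V.
KCL at each unknown node (sum of currents leaving = 0; resistances in Ω):
  Node 1: (V_1 - 5)/75 + (V_1 - 0)/16 + (V_1 - V_2)/150 = 0
  Node 2: (V_2 - V_1)/150 + (V_2 - V_3)/24 = 0
  Node 3: (V_3 - V_2)/24 + (V_3 - 0)/1800 = 0
Collecting terms (coefficients in siemens):
  0.0825·V_1 - 0.006667·V_2 = 0.06667
  0.04833·V_2 - 0.006667·V_1 - 0.04167·V_3 = 0
  0.04222·V_3 - 0.04167·V_2 = 0
Solving these 3 simultaneous equations (Gaussian elimination) gives:
  V_1 = 0.8733 V, V_2 = 0.8069 V, V_3 = 0.7963 V
Power in each resistor, P = (ΔV)²/R:
  P_R1 = (5 - 0.8733)²/75 = 0.2271 W
  P_R2 = (0.8733 - 0)²/16 = 0.04766 W
  P_R3 = (0.8733 - 0.8069)²/150 = 0.00002936 W
  P_R4 = (0.8069 - 0.7963)²/24 = 0.000004697 W
  P_R5 = (0.7963 - 0)²/1800 = 0.0003523 W
P_total = P_R1 + P_R2 + P_R3 + P_R4 + P_R5 = 0.2751 W

Final answer: 0.2751 W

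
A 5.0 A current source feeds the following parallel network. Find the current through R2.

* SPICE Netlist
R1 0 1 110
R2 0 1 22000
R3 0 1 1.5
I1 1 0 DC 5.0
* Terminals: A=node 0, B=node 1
All resistors sit directly between nodes 0 and 1, so they are in parallel and share one voltage V; the full source current 5 A splits among them.
1/R_par = 1/110 + 1/22000 + 1/1.5 = 0.6758 S  =>  R_par = 1.48 Ω
V = I × R_par = 5 × 1.48 = 7.399 V
I_R2 = V/R2 = 7.399/22000 = 0.0003363 A

Final answer: 0.0003363 A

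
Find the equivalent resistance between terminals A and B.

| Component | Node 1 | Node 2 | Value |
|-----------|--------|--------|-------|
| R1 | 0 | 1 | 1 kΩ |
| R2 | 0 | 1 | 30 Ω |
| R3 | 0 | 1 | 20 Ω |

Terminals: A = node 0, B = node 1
Reduce the network between node 0 (A) and node 1 (B) by series/parallel combination:
  Rp1 = R1 ‖ R2 ‖ R3 (parallel, all between nodes 0 and 1) = 1/(1/1000 + 1/30 + 1/20) = 11.86 Ω
R_eq = 11.86 Ω

Final answer: 11.86 Ω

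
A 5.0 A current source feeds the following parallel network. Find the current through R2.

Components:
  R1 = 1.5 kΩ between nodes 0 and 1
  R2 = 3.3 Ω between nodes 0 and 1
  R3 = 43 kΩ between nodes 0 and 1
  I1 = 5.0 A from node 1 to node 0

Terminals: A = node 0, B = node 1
All resistors sit directly between nodes 0 and 1, so they are in parallel and share one voltage V; the full source current 5 A splits among them.
1/R_par = 1/1500 + 1/3.3 + 1/43000 = 0.3037 S  =>  R_par = 3.293 Ω
V = I × R_par = 5 × 3.293 = 16.46 V
I_R2 = V/R2 = 16.46/3.3 = 4.989 A

Final answer: 4.989 A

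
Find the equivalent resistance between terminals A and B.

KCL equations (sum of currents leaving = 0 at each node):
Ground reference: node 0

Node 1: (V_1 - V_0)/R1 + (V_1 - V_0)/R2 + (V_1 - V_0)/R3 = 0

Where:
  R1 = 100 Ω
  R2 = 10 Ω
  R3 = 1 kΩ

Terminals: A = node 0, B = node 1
Reduce the network between node 0 (A) and node 1 (B) by series/parallel combination:
  Rp1 = R1 ‖ R2 ‖ R3 (parallel, all between nodes 0 and 1) = 1/(1/100 + 1/10 + 1/1000) = 9.009 Ω
R_eq = 9.009 Ω

Final answer: 9.009 Ω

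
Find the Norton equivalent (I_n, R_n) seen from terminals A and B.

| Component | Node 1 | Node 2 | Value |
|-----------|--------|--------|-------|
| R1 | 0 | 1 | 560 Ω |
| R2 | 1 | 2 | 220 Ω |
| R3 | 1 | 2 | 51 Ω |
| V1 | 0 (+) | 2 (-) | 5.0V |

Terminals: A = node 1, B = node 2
Find the Thévenin equivalent first; then I_n = V_th/R_th and R_n = R_th.
Step 1 — V_th is the open-circuit voltage V_A - V_B (nothing connected across the terminals).
Nodal analysis, taking node 2 as the 0 V reference.
Source V1 fixes V_0 = 5 V.
KCL at each unknown node (sum of currents leaving = 0; resistances in Ω):
  Node 1: (V_1 - 5)/560 + (V_1 - 0)/220 + (V_1 - 0)/51 = 0
Collecting terms: 0.02594 × V_1 = 0.008929  =>  V_1 = 0.3442 V
V_th = V_1 - V_2 = 0.3442 - 0 = 0.3442 V
Step 2 — R_th: zero the source — replace V1 by a short circuit (node 2 merges into node 0) — and find the resistance seen between A (node 1) and B (node 0).
Reduce the network between node 1 (A) and node 0 (B) by series/parallel combination:
  Rp1 = R1 ‖ R2 ‖ R3 (parallel, all between nodes 0 and 1) = 1/(1/560 + 1/220 + 1/51) = 38.55 Ω
R_th = 38.55 Ω
I_n = V_th/R_th = 0.3442/38.55 = 0.008929 A, and R_n = R_th = 38.55 Ω

Final answer: I_n = 0.008929 A, R_n = 38.55 Ω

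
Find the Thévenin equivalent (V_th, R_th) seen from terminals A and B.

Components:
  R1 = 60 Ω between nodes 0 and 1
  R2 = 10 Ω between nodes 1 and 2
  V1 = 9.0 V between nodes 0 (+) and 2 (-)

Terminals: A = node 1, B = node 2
Step 1 — V_th is the open-circuit voltage V_A - V_B (nothing connected across the terminals).
Nodal analysis, taking node 2 as the 0 V reference.
Source V1 fixes V_0 = 9 V.
KCL at each unknown node (sum of currents leaving = 0; resistances in Ω):
  Node 1: (V_1 - 9)/60 + (V_1 - 0)/10 = 0
Collecting terms: 0.1167 × V_1 = 0.15  =>  V_1 = 1.286 V
V_th = V_1 - V_2 = 1.286 - 0 = 1.286 V
Step 2 — R_th: zero the source — replace V1 by a short circuit (node 2 merges into node 0) — and find the resistance seen between A (node 1) and B (node 0).
Reduce the network between node 1 (A) and node 0 (B) by series/parallel combination:
  Rp1 = R1 ‖ R2 (parallel, both between nodes 0 and 1) = 1/(1/60 + 1/10) = 8.571 Ω
R_th = 8.571 Ω

Final answer: V_th = 1.286 V, R_th = 8.571 Ω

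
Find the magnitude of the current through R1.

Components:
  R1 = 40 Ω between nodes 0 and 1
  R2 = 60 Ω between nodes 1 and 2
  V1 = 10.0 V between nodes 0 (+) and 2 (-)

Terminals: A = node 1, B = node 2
Nodal analysis, taking node 2 as the 0 V reference.
Source V1 fixes V_0 = 10 V.
KCL at each unknown node (sum of currents leaving = 0; resistances in Ω):
  Node 1: (V_1 - 10)/40 + (V_1 - 0)/60 = 0
Collecting terms: 0.04167 × V_1 = 0.25  =>  V_1 = 6 V
I_R1 = (V_0 - V_1)/R1 = (10 - 6)/40 = 0.1 A
|I_R1| = 0.1 A

Final answer: |I_R1| = 0.1 A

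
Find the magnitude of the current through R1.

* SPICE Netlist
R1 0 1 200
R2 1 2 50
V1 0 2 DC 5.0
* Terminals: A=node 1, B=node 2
Nodal analysis, taking node 2 as the 0 V reference.
Source V1 fixes V_0 = 5 V.
KCL at each unknown node (sum of currents leaving = 0; resistances in Ω):
  Node 1: (V_1 - 5)/200 + (V_1 - 0)/50 = 0
Collecting terms: 0.025 × V_1 = 0.025  =>  V_1 = 1 V
I_R1 = (V_0 - V_1)/R1 = (5 - 1)/200 = 0.02 A
|I_R1| = 0.02 A

Final answer: |I_R1| = 0.02 A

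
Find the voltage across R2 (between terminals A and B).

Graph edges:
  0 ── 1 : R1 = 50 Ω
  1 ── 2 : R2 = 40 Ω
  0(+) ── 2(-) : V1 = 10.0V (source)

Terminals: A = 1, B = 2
R1 and R2 are in series across V1 (node 0 → node 1 → node 2), and the output A–B is taken across R2, so this is a voltage divider.
Series current: I = V1/(R1 + R2) = 10/(50 + 40) = 10/90 = 0.1111 A
V_R2 = I × R2 = V1 × R2/(R1 + R2) = 10 × 40/90 = 4.444 V

Final answer: 4.444 V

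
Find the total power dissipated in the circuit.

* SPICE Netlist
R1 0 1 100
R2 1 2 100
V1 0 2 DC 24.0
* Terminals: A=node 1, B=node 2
Nodal analysis, taking node 2 as the 0 V reference.
Source V1 fixes V_0 = 24 V.
KCL at each unknown node (sum of currents leaving = 0; resistances in Ω):
  Node 1: (V_1 - 24)/100 + (V_1 - 0)/100 = 0
Collecting terms: 0.02 × V_1 = 0.24  =>  V_1 = 12 V
Power in each resistor, P = (ΔV)²/R:
  P_R1 = (24 - 12)²/100 = 1.44 W
  P_R2 = (12 - 0)²/100 = 1.44 W
P_total = P_R1 + P_R2 = 2.88 W

Final answer: 2.88 W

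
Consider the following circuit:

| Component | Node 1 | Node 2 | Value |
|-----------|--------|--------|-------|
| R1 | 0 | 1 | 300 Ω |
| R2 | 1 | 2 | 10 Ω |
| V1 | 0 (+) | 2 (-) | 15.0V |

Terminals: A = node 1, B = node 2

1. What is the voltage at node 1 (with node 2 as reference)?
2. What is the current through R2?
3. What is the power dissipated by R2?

Nodal analysis, taking node 2 as the 0 V reference.
Source V1 fixes V_0 = 15 V.
KCL at each unknown node (sum of currents leaving = 0; resistances in Ω):
  Node 1: (V_1 - 15)/300 + (V_1 - 0)/10 = 0
Collecting terms: 0.1033 × V_1 = 0.05  =>  V_1 = 0.4839 V
Part 1:
  Read off the nodal solution: V_1 = 0.4839 V
Part 2:
  I_R2 = (V_1 - V_2)/R2 = (0.4839 - 0)/10 = 0.04839 A
  Magnitude: I_R2 = 0.04839 A
Part 3:
  I_R2 = (V_1 - V_2)/R2 = (0.4839 - 0)/10 = 0.04839 A
  P_R2 = I_R2² × R2 = (0.04839)² × 10 = 0.02341 W

Final answers:
1. V_1 = 0.4839 V
2. I_R2 = 0.04839 A
3. P_R2 = 0.02341 W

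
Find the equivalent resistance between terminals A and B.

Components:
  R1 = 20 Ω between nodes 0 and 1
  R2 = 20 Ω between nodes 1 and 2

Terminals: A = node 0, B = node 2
Reduce the network between node 0 (A) and node 2 (B) by series/parallel combination:
  Rs1 = R1 + R2 (series, joined only at node 1) = 20 + 20 = 40 Ω
R_eq = 40 Ω

Final answer: 40 Ω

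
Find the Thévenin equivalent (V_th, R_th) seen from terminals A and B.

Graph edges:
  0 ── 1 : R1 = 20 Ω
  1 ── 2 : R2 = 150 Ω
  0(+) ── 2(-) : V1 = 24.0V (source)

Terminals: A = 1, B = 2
Step 1 — V_th is the open-circuit voltage V_A - V_B (nothing connected across the terminals).
Nodal analysis, taking node 2 as the 0 V reference.
Source V1 fixes V_0 = 24 V.
KCL at each unknown node (sum of currents leaving = 0; resistances in Ω):
  Node 1: (V_1 - 24)/20 + (V_1 - 0)/150 = 0
Collecting terms: 0.05667 × V_1 = 1.2  =>  V_1 = 21.18 V
V_th = V_1 - V_2 = 21.18 - 0 = 21.18 V
Step 2 — R_th: zero the source — replace V1 by a short circuit (node 2 merges into node 0) — and find the resistance seen between A (node 1) and B (node 0).
Reduce the network between node 1 (A) and node 0 (B) by series/parallel combination:
  Rp1 = R1 ‖ R2 (parallel, both between nodes 0 and 1) = 1/(1/20 + 1/150) = 17.65 Ω
R_th = 17.65 Ω

Final answer: V_th = 21.18 V, R_th = 17.65 Ω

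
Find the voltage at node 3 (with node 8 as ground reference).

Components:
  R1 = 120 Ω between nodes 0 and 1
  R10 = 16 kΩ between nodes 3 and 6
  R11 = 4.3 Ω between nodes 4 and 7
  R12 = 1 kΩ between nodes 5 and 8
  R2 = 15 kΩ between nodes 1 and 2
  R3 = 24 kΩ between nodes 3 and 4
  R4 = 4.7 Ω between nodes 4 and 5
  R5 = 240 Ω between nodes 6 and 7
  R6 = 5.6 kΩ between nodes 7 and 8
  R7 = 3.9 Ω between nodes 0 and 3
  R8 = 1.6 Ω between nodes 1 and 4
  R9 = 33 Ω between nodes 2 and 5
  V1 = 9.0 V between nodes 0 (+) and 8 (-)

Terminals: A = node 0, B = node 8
Nodal analysis, taking node 8 as the 0 V reference.
Source V1 fixes V_0 = 9 V.
KCL at each unknown node (sum of currents leaving = 0; resistances in Ω):
  Node 1: (V_1 - 9)/120 + (V_1 - V_2)/15000 + (V_1 - V_4)/1.6 = 0
  Node 2: (V_2 - V_1)/15000 + (V_2 - V_5)/33 = 0
  Node 3: (V_3 - V_4)/24000 + (V_3 - 9)/3.9 + (V_3 - V_6)/16000 = 0
  Node 4: (V_4 - V_3)/24000 + (V_4 - V_5)/4.7 + (V_4 - V_1)/1.6 + (V_4 - V_7)/4.3 = 0
  Node 5: (V_5 - V_4)/4.7 + (V_5 - V_2)/33 + (V_5 - 0)/1000 = 0
  Node 6: (V_6 - V_7)/240 + (V_6 - V_3)/16000 = 0
  Node 7: (V_7 - V_6)/240 + (V_7 - 0)/5600 + (V_7 - V_4)/4.3 = 0
Collecting terms (coefficients in siemens):
  0.6334·V_1 - 0.00006667·V_2 - 0.625·V_4 = 0.075
  0.03037·V_2 - 0.00006667·V_1 - 0.0303·V_5 = 0
  0.2565·V_3 - 0.00004167·V_4 - 0.0000625·V_6 = 2.308
  1.07·V_4 - 0.625·V_1 - 0.00004167·V_3 - 0.2128·V_5 - 0.2326·V_7 = 0
  0.2441·V_5 - 0.0303·V_2 - 0.2128·V_4 = 0
  0.004229·V_6 - 0.0000625·V_3 - 0.004167·V_7 = 0
  0.2369·V_7 - 0.2326·V_4 - 0.004167·V_6 = 0
Solving these 7 simultaneous equations (Gaussian elimination) gives:
  V_1 = 7.903 V, V_2 = 7.851 V, V_3 = 9 V, V_4 = 7.888 V
  V_5 = 7.851 V, V_6 = 7.899 V, V_7 = 7.882 V
The requested potential is V_3 = 9 V.

Final answer: V_3 = 9 V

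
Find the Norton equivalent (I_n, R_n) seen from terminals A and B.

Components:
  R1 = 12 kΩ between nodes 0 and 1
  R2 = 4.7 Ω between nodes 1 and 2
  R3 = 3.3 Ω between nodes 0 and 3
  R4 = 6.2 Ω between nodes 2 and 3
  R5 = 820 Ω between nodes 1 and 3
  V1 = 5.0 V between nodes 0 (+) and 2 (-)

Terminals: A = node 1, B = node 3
Find the Thévenin equivalent first; then I_n = V_th/R_th and R_n = R_th.
Step 1 — V_th is the open-circuit voltage V_A - V_B (nothing connected across the terminals).
Nodal analysis, taking node 2 as the 0 V reference.
Source V1 fixes V_0 = 5 V.
KCL at each unknown node (sum of currents leaving = 0; resistances in Ω):
  Node 1: (V_1 - 5)/12000 + (V_1 - 0)/4.7 + (V_1 - V_3)/820 = 0
  Node 3: (V_3 - 5)/3.3 + (V_3 - 0)/6.2 + (V_3 - V_1)/820 = 0
Collecting terms (coefficients in siemens):
  0.2141·V_1 - 0.00122·V_3 = 0.0004167
  0.4655·V_3 - 0.00122·V_1 = 1.515
Determinant D = (0.2141)(0.4655) - (-0.00122)(-0.00122) = 0.09966
V_1 = [(0.0004167)(0.4655) - (-0.00122)(1.515)]/D = 0.02049 V
V_3 = [(0.2141)(1.515) - (0.0004167)(-0.00122)]/D = 3.255 V
V_th = V_1 - V_3 = 0.02049 - 3.255 = -3.234 V
Step 2 — R_th: zero the source — replace V1 by a short circuit (node 2 merges into node 0) — and find the resistance seen between A (node 1) and B (node 3).
Reduce the network between node 1 (A) and node 3 (B) by series/parallel combination:
  Rp1 = R1 ‖ R2 (parallel, both between nodes 0 and 1) = 1/(1/12000 + 1/4.7) = 4.698 Ω
  Rp2 = R3 ‖ R4 (parallel, both between nodes 0 and 3) = 1/(1/3.3 + 1/6.2) = 2.154 Ω
  Rs1 = Rp1 + Rp2 (series, joined only at node 0) = 4.698 + 2.154 = 6.852 Ω
  Rp3 = R5 ‖ Rs1 (parallel, both between nodes 1 and 3) = 1/(1/820 + 1/6.852) = 6.795 Ω
R_th = 6.795 Ω
I_n = V_th/R_th = -3.234/6.795 = -0.476 A, and R_n = R_th = 6.795 Ω

Final answer: I_n = -0.476 A, R_n = 6.795 Ω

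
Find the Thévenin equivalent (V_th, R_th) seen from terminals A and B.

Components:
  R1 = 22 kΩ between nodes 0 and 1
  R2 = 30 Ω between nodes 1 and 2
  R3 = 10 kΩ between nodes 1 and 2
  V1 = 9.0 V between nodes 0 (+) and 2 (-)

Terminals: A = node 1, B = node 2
Step 1 — V_th is the open-circuit voltage V_A - V_B (nothing connected across the terminals).
Nodal analysis, taking node 2 as the 0 V reference.
Source V1 fixes V_0 = 9 V.
KCL at each unknown node (sum of currents leaving = 0; resistances in Ω):
  Node 1: (V_1 - 9)/22000 + (V_1 - 0)/30 + (V_1 - 0)/10000 = 0
Collecting terms: 0.03348 × V_1 = 0.0004091  =>  V_1 = 0.01222 V
V_th = V_1 - V_2 = 0.01222 - 0 = 0.01222 V
Step 2 — R_th: zero the source — replace V1 by a short circuit (node 2 merges into node 0) — and find the resistance seen between A (node 1) and B (node 0).
Reduce the network between node 1 (A) and node 0 (B) by series/parallel combination:
  Rp1 = R1 ‖ R2 ‖ R3 (parallel, all between nodes 0 and 1) = 1/(1/22000 + 1/30 + 1/10000) = 29.87 Ω
R_th = 29.87 Ω

Final answer: V_th = 0.01222 V, R_th = 29.87 Ω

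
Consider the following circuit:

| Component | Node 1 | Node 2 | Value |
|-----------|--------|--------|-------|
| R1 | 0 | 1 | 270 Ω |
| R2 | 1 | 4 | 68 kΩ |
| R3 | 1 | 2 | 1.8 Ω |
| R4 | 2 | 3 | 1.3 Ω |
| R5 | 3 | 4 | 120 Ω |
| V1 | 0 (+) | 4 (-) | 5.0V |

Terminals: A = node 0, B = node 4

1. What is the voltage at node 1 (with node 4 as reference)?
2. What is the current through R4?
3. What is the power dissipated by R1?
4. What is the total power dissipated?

Nodal analysis, taking node 4 as the 0 V reference.
Source V1 fixes V_0 = 5 V.
KCL at each unknown node (sum of currents leaving = 0; resistances in Ω):
  Node 1: (V_1 - 5)/270 + (V_1 - 0)/68000 + (V_1 - V_2)/1.8 = 0
  Node 2: (V_2 - V_1)/1.8 + (V_2 - V_3)/1.3 = 0
  Node 3: (V_3 - V_2)/1.3 + (V_3 - 0)/120 = 0
Collecting terms (coefficients in siemens):
  0.5593·V_1 - 0.5556·V_2 = 0.01852
  1.325·V_2 - 0.5556·V_1 - 0.7692·V_3 = 0
  0.7776·V_3 - 0.7692·V_2 = 0
Solving these 3 simultaneous equations (Gaussian elimination) gives:
  V_1 = 1.564 V, V_2 = 1.541 V, V_3 = 1.524 V
Part 1:
  Read off the nodal solution: V_1 = 1.564 V
Part 2:
  I_R4 = (V_2 - V_3)/R4 = (1.541 - 1.524)/1.3 = 0.0127 A
  Magnitude: I_R4 = 0.0127 A
Part 3:
  I_R1 = (V_0 - V_1)/R1 = (5 - 1.564)/270 = 0.01273 A
  P_R1 = I_R1² × R1 = (0.01273)² × 270 = 0.04373 W
Part 4:
  Power in each resistor, P = (ΔV)²/R:
    P_R1 = (5 - 1.564)²/270 = 0.04373 W
    P_R2 = (1.564 - 0)²/68000 = 0.00003596 W
    P_R3 = (1.564 - 1.541)²/1.8 = 0.0002905 W
    P_R4 = (1.541 - 1.524)²/1.3 = 0.0002098 W
    P_R5 = (1.524 - 0)²/120 = 0.01937 W
  P_total = P_R1 + P_R2 + P_R3 + P_R4 + P_R5 = 0.06363 W

Final answers:
1. V_1 = 1.564 V
2. I_R4 = 0.0127 A
3. P_R1 = 0.04373 W
4. P_total = 0.06363 W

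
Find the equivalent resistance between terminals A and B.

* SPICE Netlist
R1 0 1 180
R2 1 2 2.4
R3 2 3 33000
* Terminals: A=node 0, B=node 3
Reduce the network between node 0 (A) and node 3 (B) by series/parallel combination:
  Rs1 = R1 + R2 (series, joined only at node 1) = 180 + 2.4 = 182.4 Ω
  Rs2 = R3 + Rs1 (series, joined only at node 2) = 33000 + 182.4 = 33180 Ω
R_eq = 33.18 kΩ

Final answer: 33.18 kΩ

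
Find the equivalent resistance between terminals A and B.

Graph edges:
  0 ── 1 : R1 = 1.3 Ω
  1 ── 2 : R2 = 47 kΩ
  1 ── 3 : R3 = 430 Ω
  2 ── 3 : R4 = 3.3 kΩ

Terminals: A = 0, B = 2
Reduce the network between node 0 (A) and node 2 (B) by series/parallel combination:
  Rs1 = R3 + R4 (series, joined only at node 3) = 430 + 3300 = 3730 Ω
  Rp1 = R2 ‖ Rs1 (parallel, both between nodes 1 and 2) = 1/(1/47000 + 1/3730) = 3456 Ω
  Rs2 = R1 + Rp1 (series, joined only at node 1) = 1.3 + 3456 = 3457 Ω
R_eq = 3.457 kΩ

Final answer: 3.457 kΩ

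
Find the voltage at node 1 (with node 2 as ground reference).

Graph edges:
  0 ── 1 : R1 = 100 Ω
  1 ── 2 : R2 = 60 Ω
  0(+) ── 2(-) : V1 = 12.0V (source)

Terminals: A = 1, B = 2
Nodal analysis, taking node 2 as the 0 V reference.
Source V1 fixes V_0 = 12 V.
KCL at each unknown node (sum of currents leaving = 0; resistances in Ω):
  Node 1: (V_1 - 12)/100 + (V_1 - 0)/60 = 0
Collecting terms: 0.02667 × V_1 = 0.12  =>  V_1 = 4.5 V
The requested potential is V_1 = 4.5 V.

Final answer: V_1 = 4.5 V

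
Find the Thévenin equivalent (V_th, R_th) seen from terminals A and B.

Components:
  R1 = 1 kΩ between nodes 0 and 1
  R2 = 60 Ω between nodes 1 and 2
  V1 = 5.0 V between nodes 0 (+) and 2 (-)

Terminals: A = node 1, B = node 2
Step 1 — V_th is the open-circuit voltage V_A - V_B (nothing connected across the terminals).
Nodal analysis, taking node 2 as the 0 V reference.
Source V1 fixes V_0 = 5 V.
KCL at each unknown node (sum of currents leaving = 0; resistances in Ω):
  Node 1: (V_1 - 5)/1000 + (V_1 - 0)/60 = 0
Collecting terms: 0.01767 × V_1 = 0.005  =>  V_1 = 0.283 V
V_th = V_1 - V_2 = 0.283 - 0 = 0.283 V
Step 2 — R_th: zero the source — replace V1 by a short circuit (node 2 merges into node 0) — and find the resistance seen between A (node 1) and B (node 0).
Reduce the network between node 1 (A) and node 0 (B) by series/parallel combination:
  Rp1 = R1 ‖ R2 (parallel, both between nodes 0 and 1) = 1/(1/1000 + 1/60) = 56.6 Ω
R_th = 56.6 Ω

Final answer: V_th = 0.283 V, R_th = 56.6 Ω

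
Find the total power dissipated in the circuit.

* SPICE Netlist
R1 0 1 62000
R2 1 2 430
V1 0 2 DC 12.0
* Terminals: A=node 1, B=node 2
Nodal analysis, taking node 2 as the 0 V reference.
Source V1 fixes V_0 = 12 V.
KCL at each unknown node (sum of currents leaving = 0; resistances in Ω):
  Node 1: (V_1 - 12)/62000 + (V_1 - 0)/430 = 0
Collecting terms: 0.002342 × V_1 = 0.0001935  =>  V_1 = 0.08265 V
Power in each resistor, P = (ΔV)²/R:
  P_R1 = (12 - 0.08265)²/62000 = 0.002291 W
  P_R2 = (0.08265 - 0)²/430 = 0.00001589 W
P_total = P_R1 + P_R2 = 0.002307 W

Final answer: 0.002307 W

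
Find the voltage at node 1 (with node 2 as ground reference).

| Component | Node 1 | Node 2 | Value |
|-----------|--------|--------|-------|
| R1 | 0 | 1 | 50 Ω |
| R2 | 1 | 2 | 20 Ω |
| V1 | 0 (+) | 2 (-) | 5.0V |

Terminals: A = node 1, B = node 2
Nodal analysis, taking node 2 as the 0 V reference.
Source V1 fixes V_0 = 5 V.
KCL at each unknown node (sum of currents leaving = 0; resistances in Ω):
  Node 1: (V_1 - 5)/50 + (V_1 - 0)/20 = 0
Collecting terms: 0.07 × V_1 = 0.1  =>  V_1 = 1.429 V
The requested potential is V_1 = 1.429 V.

Final answer: V_1 = 1.429 V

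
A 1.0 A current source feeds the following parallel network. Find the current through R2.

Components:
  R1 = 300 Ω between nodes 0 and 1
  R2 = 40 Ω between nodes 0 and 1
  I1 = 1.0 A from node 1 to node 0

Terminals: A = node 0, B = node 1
All resistors sit directly between nodes 0 and 1, so they are in parallel and share one voltage V; the full source current 1 A splits among them.
1/R_par = 1/300 + 1/40 = 0.02833 S  =>  R_par = 35.29 Ω
V = I × R_par = 1 × 35.29 = 35.29 V
I_R2 = V/R2 = 35.29/40 = 0.8824 A

Final answer: 0.8824 A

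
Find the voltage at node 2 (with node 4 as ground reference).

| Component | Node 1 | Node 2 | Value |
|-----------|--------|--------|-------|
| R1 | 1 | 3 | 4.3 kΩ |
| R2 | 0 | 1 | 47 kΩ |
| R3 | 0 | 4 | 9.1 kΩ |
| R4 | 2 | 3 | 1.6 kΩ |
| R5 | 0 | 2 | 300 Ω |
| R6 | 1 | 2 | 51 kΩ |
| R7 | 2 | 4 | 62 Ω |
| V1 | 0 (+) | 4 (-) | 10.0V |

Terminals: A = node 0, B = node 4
Nodal analysis, taking node 4 as the 0 V reference.
Source V1 fixes V_0 = 10 V.
KCL at each unknown node (sum of currents leaving = 0; resistances in Ω):
  Node 1: (V_1 - V_3)/4300 + (V_1 - 10)/47000 + (V_1 - V_2)/51000 = 0
  Node 2: (V_2 - V_3)/1600 + (V_2 - 10)/300 + (V_2 - V_1)/51000 + (V_2 - 0)/62 = 0
  Node 3: (V_3 - V_1)/4300 + (V_3 - V_2)/1600 = 0
Collecting terms (coefficients in siemens):
  0.0002734·V_1 - 0.00001961·V_2 - 0.0002326·V_3 = 0.0002128
  0.02011·V_2 - 0.00001961·V_1 - 0.000625·V_3 = 0.03333
  0.0008576·V_3 - 0.0002326·V_1 - 0.000625·V_2 = 0
Solving these 3 simultaneous equations (Gaussian elimination) gives:
  V_1 = 2.558 V, V_2 = 1.721 V, V_3 = 1.948 V
The requested potential is V_2 = 1.721 V.

Final answer: V_2 = 1.721 V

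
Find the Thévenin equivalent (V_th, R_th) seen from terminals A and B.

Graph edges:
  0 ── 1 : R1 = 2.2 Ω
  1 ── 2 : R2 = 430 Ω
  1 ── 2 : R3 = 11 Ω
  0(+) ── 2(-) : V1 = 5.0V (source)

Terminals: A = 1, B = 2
Step 1 — V_th is the open-circuit voltage V_A - V_B (nothing connected across the terminals).
Nodal analysis, taking node 2 as the 0 V reference.
Source V1 fixes V_0 = 5 V.
KCL at each unknown node (sum of currents leaving = 0; resistances in Ω):
  Node 1: (V_1 - 5)/2.2 + (V_1 - 0)/430 + (V_1 - 0)/11 = 0
Collecting terms: 0.5478 × V_1 = 2.273  =>  V_1 = 4.149 V
V_th = V_1 - V_2 = 4.149 - 0 = 4.149 V
Step 2 — R_th: zero the source — replace V1 by a short circuit (node 2 merges into node 0) — and find the resistance seen between A (node 1) and B (node 0).
Reduce the network between node 1 (A) and node 0 (B) by series/parallel combination:
  Rp1 = R1 ‖ R2 ‖ R3 (parallel, all between nodes 0 and 1) = 1/(1/2.2 + 1/430 + 1/11) = 1.826 Ω
R_th = 1.826 Ω

Final answer: V_th = 4.149 V, R_th = 1.826 Ω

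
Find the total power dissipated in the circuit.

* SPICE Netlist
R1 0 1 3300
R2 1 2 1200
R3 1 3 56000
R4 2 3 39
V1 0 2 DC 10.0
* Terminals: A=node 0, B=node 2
Nodal analysis, taking node 2 as the 0 V reference.
Source V1 fixes V_0 = 10 V.
KCL at each unknown node (sum of currents leaving = 0; resistances in Ω):
  Node 1: (V_1 - 10)/3300 + (V_1 - 0)/1200 + (V_1 - V_3)/56000 = 0
  Node 3: (V_3 - V_1)/56000 + (V_3 - 0)/39 = 0
Collecting terms (coefficients in siemens):
  0.001154·V_1 - 0.00001786·V_3 = 0.00303
  0.02566·V_3 - 0.00001786·V_1 = 0
Determinant D = (0.001154)(0.02566) - (-0.00001786)(-0.00001786) = 0.00002962
V_1 = [(0.00303)(0.02566) - (-0.00001786)(0)]/D = 2.625 V
V_3 = [(0.001154)(0) - (0.00303)(-0.00001786)]/D = 0.001827 V
Power in each resistor, P = (ΔV)²/R:
  P_R1 = (10 - 2.625)²/3300 = 0.01648 W
  P_R2 = (2.625 - 0)²/1200 = 0.005744 W
  P_R3 = (2.625 - 0.001827)²/56000 = 0.0001229 W
  P_R4 = (0 - 0.001827)²/39 = 0.0000000856 W
P_total = P_R1 + P_R2 + P_R3 + P_R4 = 0.02235 W

Final answer: 0.02235 W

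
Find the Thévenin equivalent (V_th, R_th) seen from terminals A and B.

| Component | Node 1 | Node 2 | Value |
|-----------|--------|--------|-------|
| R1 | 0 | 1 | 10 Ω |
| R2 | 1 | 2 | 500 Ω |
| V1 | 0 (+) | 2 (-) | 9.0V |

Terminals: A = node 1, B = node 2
Step 1 — V_th is the open-circuit voltage V_A - V_B (nothing connected across the terminals).
Nodal analysis, taking node 2 as the 0 V reference.
Source V1 fixes V_0 = 9 V.
KCL at each unknown node (sum of currents leaving = 0; resistances in Ω):
  Node 1: (V_1 - 9)/10 + (V_1 - 0)/500 = 0
Collecting terms: 0.102 × V_1 = 0.9  =>  V_1 = 8.824 V
V_th = V_1 - V_2 = 8.824 - 0 = 8.824 V
Step 2 — R_th: zero the source — replace V1 by a short circuit (node 2 merges into node 0) — and find the resistance seen between A (node 1) and B (node 0).
Reduce the network between node 1 (A) and node 0 (B) by series/parallel combination:
  Rp1 = R1 ‖ R2 (parallel, both between nodes 0 and 1) = 1/(1/10 + 1/500) = 9.804 Ω
R_th = 9.804 Ω

Final answer: V_th = 8.824 V, R_th = 9.804 Ω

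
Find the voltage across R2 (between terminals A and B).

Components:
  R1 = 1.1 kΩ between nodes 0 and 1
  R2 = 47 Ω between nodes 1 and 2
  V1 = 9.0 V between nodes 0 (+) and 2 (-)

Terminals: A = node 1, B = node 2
R1 and R2 are in series across V1 (node 0 → node 1 → node 2), and the output A–B is taken across R2, so this is a voltage divider.
Series current: I = V1/(R1 + R2) = 9/(1100 + 47) = 9/1147 = 0.007847 A
V_R2 = I × R2 = V1 × R2/(R1 + R2) = 9 × 47/1147 = 0.3688 V

Final answer: 0.3688 V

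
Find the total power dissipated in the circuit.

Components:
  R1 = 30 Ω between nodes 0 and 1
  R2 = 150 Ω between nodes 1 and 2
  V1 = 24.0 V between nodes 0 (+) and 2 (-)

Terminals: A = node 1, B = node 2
Nodal analysis, taking node 2 as the 0 V reference.
Source V1 fixes V_0 = 24 V.
KCL at each unknown node (sum of currents leaving = 0; resistances in Ω):
  Node 1: (V_1 - 24)/30 + (V_1 - 0)/150 = 0
Collecting terms: 0.04 × V_1 = 0.8  =>  V_1 = 20 V
Power in each resistor, P = (ΔV)²/R:
  P_R1 = (24 - 20)²/30 = 0.5333 W
  P_R2 = (20 - 0)²/150 = 2.667 W
P_total = P_R1 + P_R2 = 3.2 W

Final answer: 3.2 W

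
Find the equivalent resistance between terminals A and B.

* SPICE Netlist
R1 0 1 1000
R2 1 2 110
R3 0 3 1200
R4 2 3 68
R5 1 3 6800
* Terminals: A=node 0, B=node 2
The network is not a plain series/parallel combination. Inject a 1 A test current into terminal A (node 0) and return it from terminal B (node 2); then R_eq = V_A / (1 A).
Nodal analysis, taking node 2 as the 0 V reference.
Current source I_test pushes 1 A into node 0 and draws it out of node 2.
KCL at each unknown node (sum of currents leaving = 0; resistances in Ω):
  Node 0: (V_0 - V_1)/1000 + (V_0 - V_3)/1200 - 1 = 0
  Node 1: (V_1 - V_0)/1000 + (V_1 - 0)/110 + (V_1 - V_3)/6800 = 0
  Node 3: (V_3 - V_0)/1200 + (V_3 - V_1)/6800 + (V_3 - 0)/68 = 0
Collecting terms (coefficients in siemens):
  0.001833·V_0 - 0.001·V_1 - 0.0008333·V_3 = 1
  0.01024·V_1 - 0.001·V_0 - 0.0001471·V_3 = 0
  0.01569·V_3 - 0.0008333·V_0 - 0.0001471·V_1 = 0
Solving these 3 simultaneous equations (Gaussian elimination) gives:
  V_0 = 591.8 V, V_1 = 58.26 V, V_3 = 31.98 V
R_eq = V_0 / 1 A = 591.8 Ω

Final answer: 591.8 Ω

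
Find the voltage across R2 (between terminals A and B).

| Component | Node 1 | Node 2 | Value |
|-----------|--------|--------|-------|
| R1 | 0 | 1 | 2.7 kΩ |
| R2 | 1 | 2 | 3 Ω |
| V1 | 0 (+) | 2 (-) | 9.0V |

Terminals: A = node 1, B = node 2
R1 and R2 are in series across V1 (node 0 → node 1 → node 2), and the output A–B is taken across R2, so this is a voltage divider.
Series current: I = V1/(R1 + R2) = 9/(2700 + 3) = 9/2703 = 0.00333 A
V_R2 = I × R2 = V1 × R2/(R1 + R2) = 9 × 3/2703 = 0.009989 V

Final answer: 0.009989 V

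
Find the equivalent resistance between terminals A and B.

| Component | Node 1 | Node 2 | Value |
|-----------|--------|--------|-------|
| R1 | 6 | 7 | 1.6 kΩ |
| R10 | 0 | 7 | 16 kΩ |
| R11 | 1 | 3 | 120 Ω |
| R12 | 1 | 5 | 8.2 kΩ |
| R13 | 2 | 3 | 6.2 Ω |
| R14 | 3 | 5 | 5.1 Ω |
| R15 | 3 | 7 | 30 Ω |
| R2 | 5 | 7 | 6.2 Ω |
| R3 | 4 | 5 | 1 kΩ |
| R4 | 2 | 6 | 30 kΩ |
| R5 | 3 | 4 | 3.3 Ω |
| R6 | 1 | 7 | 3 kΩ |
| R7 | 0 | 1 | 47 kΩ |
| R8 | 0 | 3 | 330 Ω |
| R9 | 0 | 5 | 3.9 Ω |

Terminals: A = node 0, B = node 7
The network is not a plain series/parallel combination. Inject a 1 A test current into terminal A (node 0) and return it from terminal B (node 7); then R_eq = V_A / (1 A).
Nodal analysis, taking node 7 as the 0 V reference.
Current source I_test pushes 1 A into node 0 and draws it out of node 7.
KCL at each unknown node (sum of currents leaving = 0; resistances in Ω):
  Node 0: (V_0 - V_1)/47000 + (V_0 - V_3)/330 + (V_0 - V_5)/3.9 + (V_0 - 0)/16000 - 1 = 0
  Node 1: (V_1 - V_0)/47000 + (V_1 - 0)/3000 + (V_1 - V_3)/120 + (V_1 - V_5)/8200 = 0
  Node 2: (V_2 - V_6)/30000 + (V_2 - V_3)/6.2 = 0
  Node 3: (V_3 - V_0)/330 + (V_3 - V_1)/120 + (V_3 - V_2)/6.2 + (V_3 - V_4)/3.3 + (V_3 - V_5)/5.1 + (V_3 - 0)/30 = 0
  Node 4: (V_4 - V_3)/3.3 + (V_4 - V_5)/1000 = 0
  Node 5: (V_5 - V_0)/3.9 + (V_5 - V_1)/8200 + (V_5 - V_3)/5.1 + (V_5 - V_4)/1000 + (V_5 - 0)/6.2 = 0
  Node 6: (V_6 - V_2)/30000 + (V_6 - 0)/1600 = 0
Collecting terms (coefficients in siemens):
  0.2595·V_0 - 0.00002128·V_1 - 0.00303·V_3 - 0.2564·V_5 = 1
  0.00881·V_1 - 0.00002128·V_0 - 0.008333·V_3 - 0.000122·V_5 = 0
  0.1613·V_2 - 0.1613·V_3 - 0.00003333·V_6 = 0
  0.7051·V_3 - 0.00303·V_0 - 0.008333·V_1 - 0.1613·V_2 - 0.303·V_4 - 0.1961·V_5 = 0
  0.304·V_4 - 0.303·V_3 - 0.001·V_5 = 0
  0.6149·V_5 - 0.2564·V_0 - 0.000122·V_1 - 0.1961·V_3 - 0.001·V_4 = 0
  0.0006583·V_6 - 0.00003333·V_2 = 0
Solving these 7 simultaneous equations (Gaussian elimination) gives:
  V_0 = 9.091 V, V_1 = 4.391 V, V_2 = 4.541 V, V_3 = 4.542 V
  V_4 = 4.545 V, V_5 = 5.248 V, V_6 = 0.2299 V
R_eq = V_0 / 1 A = 9.091 Ω

Final answer: 9.091 Ω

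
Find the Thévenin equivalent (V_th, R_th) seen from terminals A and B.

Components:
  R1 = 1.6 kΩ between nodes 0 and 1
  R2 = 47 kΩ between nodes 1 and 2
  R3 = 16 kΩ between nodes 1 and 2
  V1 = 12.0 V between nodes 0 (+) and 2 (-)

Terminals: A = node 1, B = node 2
Step 1 — V_th is the open-circuit voltage V_A - V_B (nothing connected across the terminals).
Nodal analysis, taking node 2 as the 0 V reference.
Source V1 fixes V_0 = 12 V.
KCL at each unknown node (sum of currents leaving = 0; resistances in Ω):
  Node 1: (V_1 - 12)/1600 + (V_1 - 0)/47000 + (V_1 - 0)/16000 = 0
Collecting terms: 0.0007088 × V_1 = 0.0075  =>  V_1 = 10.58 V
V_th = V_1 - V_2 = 10.58 - 0 = 10.58 V
Step 2 — R_th: zero the source — replace V1 by a short circuit (node 2 merges into node 0) — and find the resistance seen between A (node 1) and B (node 0).
Reduce the network between node 1 (A) and node 0 (B) by series/parallel combination:
  Rp1 = R1 ‖ R2 ‖ R3 (parallel, all between nodes 0 and 1) = 1/(1/1600 + 1/47000 + 1/16000) = 1411 Ω
R_th = 1.411 kΩ

Final answer: V_th = 10.58 V, R_th = 1.411 kΩ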